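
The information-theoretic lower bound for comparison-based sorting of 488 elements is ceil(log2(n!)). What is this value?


A binary decision tree of height h has at most 2^h leaves and needs at least n! of them, so h >= ceil(log2(n!)).
488! is far too large to multiply out, so use Stirling's series:
  ln(n!) ~ n ln n - n + (1/2) ln(2 pi n) + 1/(12n)  (error below 1/(360 n^3), negligible here)
  ln(488) = 6.1903154
  n ln n = 488 * 6.1903154 = 3020.8739
  (1/2) ln(2 pi * 488) = (1/2) ln(3066.1944) = 4.0141
  1/(12*488) = 0.0002
  ln(488!) ~ 3020.8739 - 488 + 4.0141 + 0.0002 = 2536.8882
Convert to base 2: log2(488!) = 2536.8882 / ln 2 = 2536.8882 / 0.69314718 = 3659.9560
ceil(3659.9560) = 3660


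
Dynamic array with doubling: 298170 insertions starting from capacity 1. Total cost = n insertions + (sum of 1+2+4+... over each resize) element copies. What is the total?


n = 298170
Insertion costs: 298170
Resizes copy 1, 2, 4, ... up to the largest power of 2 that is <= n-1 = 298169, i.e. 262144.
Copy costs = 1 + 2 + 4 + 8 + 16 + 32 + 64 + 128 + 256 + 512 + 1024 + 2048 + 4096 + 8192 + 16384 + 32768 + 65536 + 131072 + 262144 = 524287
Total = 298170 + 524287 = 822457


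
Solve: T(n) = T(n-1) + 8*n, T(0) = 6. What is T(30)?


Expanding the recurrence:
T(30) = T(29) + 8*30
       = T(28) + 8*29 + 8*30
       ...
       = T(0) + 8*(1 + 2 + ... + 30)
       = 6 + 8 * 30*31/2
       = 6 + 8 * 465
       = 6 + 3720 = 3726


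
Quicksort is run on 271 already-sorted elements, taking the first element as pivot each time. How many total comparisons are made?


Sum of comparisons per partition:
270 + 269 + ... + 1 + 0
= 271 * (271 - 1) / 2
= 271 * 270 / 2
= 36585


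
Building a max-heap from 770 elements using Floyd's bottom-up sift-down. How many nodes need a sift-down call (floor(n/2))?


In a heap of 770 elements (0-indexed array):
  Last element index: 769
  Parent of last element: floor((769 - 1) / 2) = 384
  Internal nodes: indices 0 to 384
  Count = floor(770/2) = 385


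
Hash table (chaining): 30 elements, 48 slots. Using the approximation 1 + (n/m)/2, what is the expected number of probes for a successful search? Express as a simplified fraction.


Computing expected probes:
alpha = 30/48
= 1 + alpha/2
= 1 + 30/(2*48)
= (2*48 + 30) / (2*48)
= 126/96 = 21/16


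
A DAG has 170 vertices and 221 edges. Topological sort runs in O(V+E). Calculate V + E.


V = 170 (vertex processing)
E = 221 (edge processing)
V + E = 170 + 221 = 391


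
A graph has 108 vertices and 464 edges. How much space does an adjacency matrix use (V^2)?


Adjacency matrix: V x V grid of entries
Space = V^2 = 108^2 = 108 * 108 = 11664


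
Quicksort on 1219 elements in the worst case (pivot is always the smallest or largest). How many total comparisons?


In the worst case, each partition step picks the worst pivot:
  Partition 1: 1218 comparisons (n-1 elements to compare)
  Partition 2: 1217 comparisons
  Partition 3: 1216 comparisons
  Partition 4: 1215 comparisons
  Partition 5: 1214 comparisons
  ...
  Last partition: 0 comparisons
Total = (n-1) + (n-2) + ... + 1 + 0 = n*(n-1)/2
= 1219*1218/2 = 742371


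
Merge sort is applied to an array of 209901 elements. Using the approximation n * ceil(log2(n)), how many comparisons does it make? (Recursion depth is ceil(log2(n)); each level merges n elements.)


Merge sort divides the array into halves recursively.
Number of levels = ceil(log2(209901)) = 18
At each level, approximately n = 209901 comparisons are needed for merging.
Total comparisons ~ n * ceil(log2(n)) = 209901 * 18 = 3778218


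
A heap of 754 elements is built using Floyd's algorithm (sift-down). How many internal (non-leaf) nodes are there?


Leaf nodes occupy roughly half the array.
Sift-down is called for each internal node, starting from the last one.
Internal nodes = floor(n/2) = floor(754/2) = 377


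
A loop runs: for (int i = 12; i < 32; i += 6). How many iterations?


Loop starts at i = 12, increments by 6, stops when i >= 32.
Number of iterations = ceil((32 - 12) / 6)
= ceil(20 / 6)
= 4


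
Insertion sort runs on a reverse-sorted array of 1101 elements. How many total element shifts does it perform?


Sum of shifts = 1 + 2 + 3 + ... + 1100
= 1101 * 1100 / 2
= 1211100 / 2
= 605550


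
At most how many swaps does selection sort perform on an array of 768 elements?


Each of the 767 passes places one element in its final position.
Pass 1: swap minimum into position 0
Pass 2: swap minimum of remaining into position 1
...
Pass 767: last two elements, one swap
Maximum swaps = 768 - 1 = 767


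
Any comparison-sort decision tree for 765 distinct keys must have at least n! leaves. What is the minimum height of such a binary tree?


A binary decision tree of height h has at most 2^h leaves and needs at least n! of them, so h >= ceil(log2(n!)).
765! is far too large to multiply out, so use Stirling's series:
  ln(n!) ~ n ln n - n + (1/2) ln(2 pi n) + 1/(12n)  (error below 1/(360 n^3), negligible here)
  ln(765) = 6.6398758
  n ln n = 765 * 6.6398758 = 5079.5050
  (1/2) ln(2 pi * 765) = (1/2) ln(4806.6368) = 4.2389
  1/(12*765) = 0.0001
  ln(765!) ~ 5079.5050 - 765 + 4.2389 + 0.0001 = 4318.7440
Convert to base 2: log2(765!) = 4318.7440 / ln 2 = 4318.7440 / 0.69314718 = 6230.6306
ceil(6230.6306) = 6231


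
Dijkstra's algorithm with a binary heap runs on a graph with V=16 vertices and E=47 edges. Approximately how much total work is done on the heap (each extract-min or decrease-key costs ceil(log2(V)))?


Dijkstra with a binary heap: each vertex is extracted once, each edge may relax once.
Each heap operation costs O(log V).
V + E = 16 + 47 = 63
ceil(log2(16)) = 4 (since 2^3 = 8 < 16 <= 16 = 2^4)
Total heap work = (V+E) * ceil(log2(V)) = 63 * 4 = 252


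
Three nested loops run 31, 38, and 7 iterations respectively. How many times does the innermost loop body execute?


Loop 1 (outermost): 31 iterations
Loop 2 (middle): 38 iterations per outer
Loop 3 (innermost): 7 iterations per middle
Total = 31 * 38 * 7 = 8246


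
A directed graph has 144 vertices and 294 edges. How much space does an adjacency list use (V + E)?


Adjacency list: one list head per vertex + one entry per edge
Vertex heads: 144
Edge entries: 294
Total = 144 + 294 = 438


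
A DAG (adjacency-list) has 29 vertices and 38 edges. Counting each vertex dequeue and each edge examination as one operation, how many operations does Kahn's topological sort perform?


V = 29 (vertex processing)
E = 38 (edge processing)
V + E = 29 + 38 = 67


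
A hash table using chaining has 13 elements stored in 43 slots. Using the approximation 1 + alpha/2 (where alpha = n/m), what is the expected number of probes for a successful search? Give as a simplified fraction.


Load factor alpha = n/m = 13/43
Expected probes = 1 + alpha/2 = 1 + 13/(2*43)
= 1 + 13/86
= 86/86 + 13/86
= 99/86


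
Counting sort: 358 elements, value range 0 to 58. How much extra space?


n = 358 (output array)
k = 59 (count array for 59 distinct values)
Extra space = 358 + 59 = 417


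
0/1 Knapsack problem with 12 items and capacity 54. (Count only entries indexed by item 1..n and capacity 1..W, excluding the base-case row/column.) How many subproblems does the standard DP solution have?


The DP table is indexed by (item, capacity).
Rows: 12 items
Columns: 54 capacity values (1 to W)
Total subproblems = 12 * 54 = 648


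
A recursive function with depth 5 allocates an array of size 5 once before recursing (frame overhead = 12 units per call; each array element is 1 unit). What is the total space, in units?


Array allocation: 5 units (allocated once)
Stack frames: 5 deep * 12 per frame = 60 units
Total = 5 + 60 = 65


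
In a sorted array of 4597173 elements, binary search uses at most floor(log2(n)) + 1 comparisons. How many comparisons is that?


Halving sequence: 4597173 -> 2298586 -> 1149293 -> 574646 -> 287323 -> 143661 -> 71830 -> 35915 -> 17957 -> 8978 -> 4489 -> 2244 -> 1122 -> 561 -> 280 -> 140 -> 70 -> 35 -> 17 -> 8 -> 4 -> 2 -> 1
Number of halvings = 22
Max comparisons = 22 + 1 = 23


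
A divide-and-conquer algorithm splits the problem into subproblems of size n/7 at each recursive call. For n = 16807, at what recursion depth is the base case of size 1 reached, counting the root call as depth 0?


At each depth, the problem size is divided by 7:
  Depth 0: problem size = 16807
  Depth 1: problem size = 2401
  Depth 2: problem size = 343
  Depth 3: problem size = 49
  Depth 4: problem size = 7
  Depth 5: problem size = 1 (base case)
The base case is reached at depth log_7(16807) = 5 (the tree has 6 levels counting depth 0, but the depth asked for is 5).
Recursion depth = 5


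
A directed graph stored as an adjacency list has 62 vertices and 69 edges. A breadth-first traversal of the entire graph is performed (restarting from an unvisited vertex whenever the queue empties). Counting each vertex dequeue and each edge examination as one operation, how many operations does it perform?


A full BFS traversal dequeues each vertex once and examines each edge once.
Vertex visits: 62
Edge visits: 69
V + E = 62 + 69 = 131


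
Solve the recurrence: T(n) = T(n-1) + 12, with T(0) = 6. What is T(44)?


Unrolling the recurrence:
T(44) = T(43) + 12
       = T(42) + 12 + 12
       = T(41) + 12*3
       ...
       = T(0) + 12*44
       = 6 + 528 = 534


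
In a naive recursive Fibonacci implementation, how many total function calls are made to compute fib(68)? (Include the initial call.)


Let C(m) = total calls to evaluate fib(m). Then C(0)=C(1)=1, and
C(m) = 1 + C(m-1) + C(m-2) for m >= 2.
Build the table (each entry = 1 + previous two):
  C(0) = 1
  C(1) = 1
  C(2) = 1 + 1 + 1 = 3
  C(3) = 1 + 3 + 1 = 5
  C(4) = 1 + 5 + 3 = 9
  C(5) = 1 + 9 + 5 = 15
  C(6) = 1 + 15 + 9 = 25
  C(7) = 1 + 25 + 15 = 41
  C(8) = 1 + 41 + 25 = 67
  C(9) = 1 + 67 + 41 = 109
  C(10) = 1 + 109 + 67 = 177
  C(11) = 1 + 177 + 109 = 287
  C(12) = 1 + 287 + 177 = 465
  C(13) = 1 + 465 + 287 = 753
  C(14) = 1 + 753 + 465 = 1219
  C(15) = 1 + 1219 + 753 = 1973
  C(16) = 1 + 1973 + 1219 = 3193
  C(17) = 1 + 3193 + 1973 = 5167
  C(18) = 1 + 5167 + 3193 = 8361
  C(19) = 1 + 8361 + 5167 = 13529
  C(20) = 1 + 13529 + 8361 = 21891
  C(21) = 1 + 21891 + 13529 = 35421
  C(22) = 1 + 35421 + 21891 = 57313
  C(23) = 1 + 57313 + 35421 = 92735
  C(24) = 1 + 92735 + 57313 = 150049
  C(25) = 1 + 150049 + 92735 = 242785
  C(26) = 1 + 242785 + 150049 = 392835
  C(27) = 1 + 392835 + 242785 = 635621
  C(28) = 1 + 635621 + 392835 = 1028457
  C(29) = 1 + 1028457 + 635621 = 1664079
  C(30) = 1 + 1664079 + 1028457 = 2692537
  C(31) = 1 + 2692537 + 1664079 = 4356617
  C(32) = 1 + 4356617 + 2692537 = 7049155
  C(33) = 1 + 7049155 + 4356617 = 11405773
  C(34) = 1 + 11405773 + 7049155 = 18454929
  C(35) = 1 + 18454929 + 11405773 = 29860703
  C(36) = 1 + 29860703 + 18454929 = 48315633
  C(37) = 1 + 48315633 + 29860703 = 78176337
  C(38) = 1 + 78176337 + 48315633 = 126491971
  C(39) = 1 + 126491971 + 78176337 = 204668309
  C(40) = 1 + 204668309 + 126491971 = 331160281
  C(41) = 1 + 331160281 + 204668309 = 535828591
  C(42) = 1 + 535828591 + 331160281 = 866988873
  C(43) = 1 + 866988873 + 535828591 = 1402817465
  C(44) = 1 + 1402817465 + 866988873 = 2269806339
  C(45) = 1 + 2269806339 + 1402817465 = 3672623805
  C(46) = 1 + 3672623805 + 2269806339 = 5942430145
  C(47) = 1 + 5942430145 + 3672623805 = 9615053951
  C(48) = 1 + 9615053951 + 5942430145 = 15557484097
  C(49) = 1 + 15557484097 + 9615053951 = 25172538049
  C(50) = 1 + 25172538049 + 15557484097 = 40730022147
  C(51) = 1 + 40730022147 + 25172538049 = 65902560197
  C(52) = 1 + 65902560197 + 40730022147 = 106632582345
  C(53) = 1 + 106632582345 + 65902560197 = 172535142543
  C(54) = 1 + 172535142543 + 106632582345 = 279167724889
  C(55) = 1 + 279167724889 + 172535142543 = 451702867433
  C(56) = 1 + 451702867433 + 279167724889 = 730870592323
  C(57) = 1 + 730870592323 + 451702867433 = 1182573459757
  C(58) = 1 + 1182573459757 + 730870592323 = 1913444052081
  C(59) = 1 + 1913444052081 + 1182573459757 = 3096017511839
  C(60) = 1 + 3096017511839 + 1913444052081 = 5009461563921
  C(61) = 1 + 5009461563921 + 3096017511839 = 8105479075761
  C(62) = 1 + 8105479075761 + 5009461563921 = 13114940639683
  C(63) = 1 + 13114940639683 + 8105479075761 = 21220419715445
  C(64) = 1 + 21220419715445 + 13114940639683 = 34335360355129
  C(65) = 1 + 34335360355129 + 21220419715445 = 55555780070575
  C(66) = 1 + 55555780070575 + 34335360355129 = 89891140425705
  C(67) = 1 + 89891140425705 + 55555780070575 = 145446920496281
  C(68) = 1 + 145446920496281 + 89891140425705 = 235338060921987
Total calls for fib(68) = 235338060921987


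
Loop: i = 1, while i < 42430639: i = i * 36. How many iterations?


i multiplies by 36 each step:
i = 1 -> 36 -> 1296 -> 46656 -> 1679616 -> 60466176 (stop)
Iterations = ceil(log_36(42430639)) = 5


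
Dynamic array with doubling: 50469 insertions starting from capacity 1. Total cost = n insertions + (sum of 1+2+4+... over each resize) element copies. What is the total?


n = 50469
Insertion costs: 50469
Resizes copy 1, 2, 4, ... up to the largest power of 2 that is <= n-1 = 50468, i.e. 32768.
Copy costs = 1 + 2 + 4 + 8 + 16 + 32 + 64 + 128 + 256 + 512 + 1024 + 2048 + 4096 + 8192 + 16384 + 32768 = 65535
Total = 50469 + 65535 = 116004


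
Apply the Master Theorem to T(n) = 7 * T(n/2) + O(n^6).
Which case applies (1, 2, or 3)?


The Master Theorem: T(n) = a*T(n/b) + O(n^c)
  a = 7, b = 2, c = 6
log_b(a) = log_2(7) ~ 2.807
Compare b^c with a: 2^6 = 64 > 7, so c > log_b(a).
Since c > log_b(a), Case 3 applies.
T(n) = O(n^6)
Master Theorem case = 3


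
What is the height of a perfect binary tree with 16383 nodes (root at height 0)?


A perfect binary tree with 16383 nodes:
  16383 = 2^14 - 1
  Levels: 0, 1, ..., 13
  Height = 13


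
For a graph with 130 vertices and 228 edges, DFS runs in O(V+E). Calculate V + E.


A full DFS traversal visits each vertex once and examines each edge once.
V = 130
E = 228
Sum = 130 + 228 = 358


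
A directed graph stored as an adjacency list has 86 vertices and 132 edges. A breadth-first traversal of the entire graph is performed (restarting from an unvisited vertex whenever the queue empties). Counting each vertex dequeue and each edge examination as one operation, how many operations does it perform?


A full BFS traversal dequeues each vertex once and examines each edge once.
Vertex visits: 86
Edge visits: 132
V + E = 86 + 132 = 218


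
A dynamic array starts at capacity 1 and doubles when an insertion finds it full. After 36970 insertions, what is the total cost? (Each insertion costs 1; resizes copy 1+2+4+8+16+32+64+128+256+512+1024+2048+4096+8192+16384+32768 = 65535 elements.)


Insertion cost: 36970 (one per element)
Resizes occur just before inserting elements 2, 3, 5, 9, ...
Elements copied at each resize: 1 + 2 + 4 + 8 + 16 + 32 + 64 + 128 + 256 + 512 + 1024 + 2048 + 4096 + 8192 + 16384 + 32768
Sum of copies = 65535 (geometric series: 2^k - 1)
Total = 36970 + 65535 = 102505


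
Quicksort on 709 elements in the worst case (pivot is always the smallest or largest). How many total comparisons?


In the worst case, each partition step picks the worst pivot:
  Partition 1: 708 comparisons (n-1 elements to compare)
  Partition 2: 707 comparisons
  Partition 3: 706 comparisons
  Partition 4: 705 comparisons
  Partition 5: 704 comparisons
  ...
  Last partition: 0 comparisons
Total = (n-1) + (n-2) + ... + 1 + 0 = n*(n-1)/2
= 709*708/2 = 250986


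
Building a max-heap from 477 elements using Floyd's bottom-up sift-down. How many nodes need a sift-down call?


In a heap of 477 elements (0-indexed array):
  Last element index: 476
  Parent of last element: floor((476 - 1) / 2) = 237
  Internal nodes: indices 0 to 237
  Count = floor(477/2) = 238


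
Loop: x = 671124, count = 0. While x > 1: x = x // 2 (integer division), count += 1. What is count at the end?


The variable x halves each step:
x = 671124 -> 335562 -> 167781 -> 83890 -> 41945 -> 20972 -> 10486 -> 5243 -> 2621 -> 1310 -> 655 -> 327 -> 163 -> 81 -> 40 -> 20 -> 10 -> 5 -> 2 -> 1
Number of halvings = floor(log2(671124)) = 19


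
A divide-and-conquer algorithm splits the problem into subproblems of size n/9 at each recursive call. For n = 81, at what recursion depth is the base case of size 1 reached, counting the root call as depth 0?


At each depth, the problem size is divided by 9:
  Depth 0: problem size = 81
  Depth 1: problem size = 9
  Depth 2: problem size = 1 (base case)
The base case is reached at depth log_9(81) = 2 (the tree has 3 levels counting depth 0, but the depth asked for is 2).
Recursion depth = 2


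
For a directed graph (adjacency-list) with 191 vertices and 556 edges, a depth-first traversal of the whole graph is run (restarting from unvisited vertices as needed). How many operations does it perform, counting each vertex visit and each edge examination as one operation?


A full DFS traversal visits each vertex once and examines each edge once.
V = 191
E = 556
Sum = 191 + 556 = 747


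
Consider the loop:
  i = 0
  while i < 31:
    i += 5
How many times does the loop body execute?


Starting at i = 0, each iteration adds 5.
Iterations until i >= 31:
  Iteration 1: i = 0 -> i = 5
  Iteration 2: i = 5 -> i = 10
  Iteration 3: i = 10 -> i = 15
  Iteration 4: i = 15 -> i = 20
  Iteration 5: i = 20 -> i = 25
  Iteration 6: i = 25 -> i = 30
  Iteration 7: i = 30 -> i = 35
Total iterations = ceil(31/5) = 7


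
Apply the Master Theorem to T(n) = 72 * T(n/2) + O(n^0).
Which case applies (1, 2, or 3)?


The Master Theorem: T(n) = a*T(n/b) + O(n^c)
  a = 72, b = 2, c = 0
log_b(a) = log_2(72) ~ 6.17
Compare b^c with a: 2^0 = 1 < 72, so c < log_b(a).
Since c < log_b(a), Case 1 applies.
T(n) = O(n^(log_2 72)) ~ O(n^6.17)
Master Theorem case = 1


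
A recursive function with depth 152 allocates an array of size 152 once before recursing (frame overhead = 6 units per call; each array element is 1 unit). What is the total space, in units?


Array allocation: 152 units (allocated once)
Stack frames: 152 deep * 6 per frame = 912 units
Total = 152 + 912 = 1064


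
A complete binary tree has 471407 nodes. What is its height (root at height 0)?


In a complete binary tree, level k holds nodes 2^k .. 2^(k+1)-1 (1-indexed).
Height = floor(log2(n)) = floor(log2(471407)) = 18
Check: 2^18 = 262144 <= 471407 < 524288 = 2^19


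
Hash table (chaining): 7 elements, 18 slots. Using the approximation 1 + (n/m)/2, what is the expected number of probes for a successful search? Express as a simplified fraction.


Computing expected probes:
alpha = 7/18
= 1 + alpha/2
= 1 + 7/(2*18)
= (2*18 + 7) / (2*18)
= 43/36


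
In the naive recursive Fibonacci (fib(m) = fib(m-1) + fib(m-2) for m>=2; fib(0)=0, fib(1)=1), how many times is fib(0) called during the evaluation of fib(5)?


Let N(m) = number of times fib(m) is called while evaluating fib(5).
N(5) = 1 (the initial call).
N(4) = 1 (only fib(5) calls it).
For 1 <= m <= 3: fib(m) is called by fib(m+1) and fib(m+2), so
  N(m) = N(m+1) + N(m+2).
fib(0) is called only by fib(2), so N(0) = N(2).
Walk down from m=5:
  N(5)=1, N(4)=1, N(3)=2, N(2)=3, N(1)=5, N(0)=N(2)=3
N(0) = 3


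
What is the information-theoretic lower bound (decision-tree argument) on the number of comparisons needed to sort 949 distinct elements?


A binary decision tree of height h has at most 2^h leaves and needs at least n! of them, so h >= ceil(log2(n!)).
949! is far too large to multiply out, so use Stirling's series:
  ln(n!) ~ n ln n - n + (1/2) ln(2 pi n) + 1/(12n)  (error below 1/(360 n^3), negligible here)
  ln(949) = 6.8554088
  n ln n = 949 * 6.8554088 = 6505.7830
  (1/2) ln(2 pi * 949) = (1/2) ln(5962.7429) = 4.3466
  1/(12*949) = 0.0001
  ln(949!) ~ 6505.7830 - 949 + 4.3466 + 0.0001 = 5561.1297
Convert to base 2: log2(949!) = 5561.1297 / ln 2 = 5561.1297 / 0.69314718 = 8023.0142
ceil(8023.0142) = 8024


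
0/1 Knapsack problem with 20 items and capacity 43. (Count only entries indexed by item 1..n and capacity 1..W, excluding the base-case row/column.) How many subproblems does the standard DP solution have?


The DP table is indexed by (item, capacity).
Rows: 20 items
Columns: 43 capacity values (1 to W)
Total subproblems = 20 * 43 = 860


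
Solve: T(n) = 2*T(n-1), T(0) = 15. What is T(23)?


Unrolling:
T(23) = 2*T(22) = 2^2*T(21) = ... = 2^23*T(0)
= 2^23 * 15
= 8388608 * 15 = 125829120


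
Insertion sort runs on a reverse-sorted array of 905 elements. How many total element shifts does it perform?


Sum of shifts = 1 + 2 + 3 + ... + 904
= 905 * 904 / 2
= 818120 / 2
= 409060


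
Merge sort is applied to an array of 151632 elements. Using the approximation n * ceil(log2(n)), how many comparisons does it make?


Merge sort divides the array into halves recursively.
Number of levels = ceil(log2(151632)) = 18
At each level, approximately n = 151632 comparisons are needed for merging.
Total comparisons ~ n * ceil(log2(n)) = 151632 * 18 = 2729376


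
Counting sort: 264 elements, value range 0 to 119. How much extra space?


n = 264 (output array)
k = 120 (count array for 120 distinct values)
Extra space = 264 + 120 = 384


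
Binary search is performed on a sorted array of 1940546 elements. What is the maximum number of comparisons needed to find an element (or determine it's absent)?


Binary search halves the search space each comparison:
  Step 1: search space = 1940546 -> 970273
  Step 2: search space = 970273 -> 485136
  Step 3: search space = 485136 -> 242568
  Step 4: search space = 242568 -> 121284
  Step 5: search space = 121284 -> 60642
  Step 6: search space = 60642 -> 30321
  Step 7: search space = 30321 -> 15160
  Step 8: search space = 15160 -> 7580
  Step 9: search space = 7580 -> 3790
  Step 10: search space = 3790 -> 1895
  Step 11: search space = 1895 -> 947
  Step 12: search space = 947 -> 473
  Step 13: search space = 473 -> 236
  Step 14: search space = 236 -> 118
  Step 15: search space = 118 -> 59
  Step 16: search space = 59 -> 29
  Step 17: search space = 29 -> 14
  Step 18: search space = 14 -> 7
  Step 19: search space = 7 -> 3
  Step 20: search space = 3 -> 1
  Step 21: search space = 1 (final check)
Maximum comparisons = floor(log2(1940546)) + 1 = 20 + 1 = 21


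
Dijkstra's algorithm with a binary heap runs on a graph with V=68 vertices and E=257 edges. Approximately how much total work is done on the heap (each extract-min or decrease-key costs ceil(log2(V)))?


Dijkstra with a binary heap: each vertex is extracted once, each edge may relax once.
Each heap operation costs O(log V).
V + E = 68 + 257 = 325
ceil(log2(68)) = 7 (since 2^6 = 64 < 68 <= 128 = 2^7)
Total heap work = (V+E) * ceil(log2(V)) = 325 * 7 = 2275


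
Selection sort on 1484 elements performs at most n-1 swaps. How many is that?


Each of the 1483 passes places one element in its final position.
Pass 1: swap minimum into position 0
Pass 2: swap minimum of remaining into position 1
...
Pass 1483: last two elements, one swap
Maximum swaps = 1484 - 1 = 1483


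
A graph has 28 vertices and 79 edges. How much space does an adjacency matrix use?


Adjacency matrix: V x V grid of entries
Space = V^2 = 28^2 = 28 * 28 = 784


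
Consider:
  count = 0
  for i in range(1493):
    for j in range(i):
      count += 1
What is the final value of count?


For each i, the inner loop runs i times:
  i=0: inner runs 0 times
  i=1: inner runs 1 time
  i=2: inner runs 2 times
  i=3: inner runs 3 times
  i=4: inner runs 4 times
  i=5: inner runs 5 times
  i=6: inner runs 6 times
  i=7: inner runs 7 times
  ...
Total = 0 + 1 + 2 + ... + 1492 = 1493*(1493-1)/2 = 1113778


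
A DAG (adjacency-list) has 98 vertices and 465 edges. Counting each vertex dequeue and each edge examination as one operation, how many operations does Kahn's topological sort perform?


V = 98 (vertex processing)
E = 465 (edge processing)
V + E = 98 + 465 = 563


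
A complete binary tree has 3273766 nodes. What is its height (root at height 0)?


In a complete binary tree, level k holds nodes 2^k .. 2^(k+1)-1 (1-indexed).
Height = floor(log2(n)) = floor(log2(3273766)) = 21
Check: 2^21 = 2097152 <= 3273766 < 4194304 = 2^22


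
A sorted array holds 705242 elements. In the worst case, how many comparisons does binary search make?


Halving sequence: 705242 -> 352621 -> 176310 -> 88155 -> 44077 -> 22038 -> 11019 -> 5509 -> 2754 -> 1377 -> 688 -> 344 -> 172 -> 86 -> 43 -> 21 -> 10 -> 5 -> 2 -> 1
Number of halvings = 19
Max comparisons = 19 + 1 = 20


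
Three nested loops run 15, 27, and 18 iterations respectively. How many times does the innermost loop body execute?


Loop 1 (outermost): 15 iterations
Loop 2 (middle): 27 iterations per outer
Loop 3 (innermost): 18 iterations per middle
Total = 15 * 27 * 18 = 7290


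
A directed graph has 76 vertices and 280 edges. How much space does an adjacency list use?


Adjacency list: one list head per vertex + one entry per edge
Vertex heads: 76
Edge entries: 280
Total = 76 + 280 = 356


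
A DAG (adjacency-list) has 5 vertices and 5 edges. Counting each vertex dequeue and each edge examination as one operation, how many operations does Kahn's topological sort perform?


V = 5 (vertex processing)
E = 5 (edge processing)
V + E = 5 + 5 = 10


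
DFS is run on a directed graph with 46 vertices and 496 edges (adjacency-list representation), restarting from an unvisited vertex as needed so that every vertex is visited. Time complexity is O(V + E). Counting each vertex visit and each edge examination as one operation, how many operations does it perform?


A full DFS traversal processes each vertex exactly once (push/pop on stack).
Each directed edge is examined once.
V = 46, E = 496
V + E = 542


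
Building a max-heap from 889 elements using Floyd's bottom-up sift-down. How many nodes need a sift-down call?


In a heap of 889 elements (0-indexed array):
  Last element index: 888
  Parent of last element: floor((888 - 1) / 2) = 443
  Internal nodes: indices 0 to 443
  Count = floor(889/2) = 444


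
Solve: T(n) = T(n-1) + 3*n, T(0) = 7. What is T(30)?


Expanding the recurrence:
T(30) = T(29) + 3*30
       = T(28) + 3*29 + 3*30
       ...
       = T(0) + 3*(1 + 2 + ... + 30)
       = 7 + 3 * 30*31/2
       = 7 + 3 * 465
       = 7 + 1395 = 1402


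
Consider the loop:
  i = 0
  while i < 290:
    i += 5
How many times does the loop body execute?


Starting at i = 0, each iteration adds 5.
Iterations until i >= 290:
  Iteration 1: i = 0 -> i = 5
  Iteration 2: i = 5 -> i = 10
  Iteration 3: i = 10 -> i = 15
  Iteration 4: i = 15 -> i = 20
  Iteration 5: i = 20 -> i = 25
  Iteration 6: i = 25 -> i = 30
  Iteration 7: i = 30 -> i = 35
  Iteration 8: i = 35 -> i = 40
  ... continuing ...
Total iterations = ceil(290/5) = 58


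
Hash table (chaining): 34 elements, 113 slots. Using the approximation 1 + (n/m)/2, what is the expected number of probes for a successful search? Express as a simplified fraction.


Computing expected probes:
alpha = 34/113
= 1 + alpha/2
= 1 + 34/(2*113)
= (2*113 + 34) / (2*113)
= 260/226 = 130/113


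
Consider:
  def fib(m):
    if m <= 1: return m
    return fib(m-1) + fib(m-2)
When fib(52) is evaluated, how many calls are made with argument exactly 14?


Let N(m) = number of times fib(m) is called while evaluating fib(52).
N(52) = 1 (the initial call).
N(51) = 1 (only fib(52) calls it).
For 1 <= m <= 50: fib(m) is called by fib(m+1) and fib(m+2), so
  N(m) = N(m+1) + N(m+2).
fib(0) is called only by fib(2), so N(0) = N(2).
Walk down from m=52:
  N(52)=1, N(51)=1, N(50)=2, N(49)=3, N(48)=5, N(47)=8, N(46)=13, N(45)=21, N(44)=34, N(43)=55, N(42)=89, N(41)=144, N(40)=233, N(39)=377, N(38)=610, N(37)=987, N(36)=1597, N(35)=2584, N(34)=4181, N(33)=6765, N(32)=10946, N(31)=17711, N(30)=28657, N(29)=46368, N(28)=75025, N(27)=121393, N(26)=196418, N(25)=317811, N(24)=514229, N(23)=832040, N(22)=1346269, N(21)=2178309, N(20)=3524578, N(19)=5702887, N(18)=9227465, N(17)=14930352, N(16)=24157817, N(15)=39088169, N(14)=63245986
N(14) = 63245986


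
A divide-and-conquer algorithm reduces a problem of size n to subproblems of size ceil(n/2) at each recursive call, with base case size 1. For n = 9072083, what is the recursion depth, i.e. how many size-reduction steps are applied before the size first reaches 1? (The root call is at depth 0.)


Each step divides the size by 2 (rounding up); after k steps the size is ceil(n/2^k), which equals 1 exactly when 2^k >= n.
So the depth is the smallest k with 2^k >= 9072083, i.e. ceil(log_2(9072083)).
2^23 = 8388608 < 9072083 <= 16777216 = 2^24
Recursion depth = 24


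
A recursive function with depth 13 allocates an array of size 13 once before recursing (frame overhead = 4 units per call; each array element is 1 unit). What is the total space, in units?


Array allocation: 13 units (allocated once)
Stack frames: 13 deep * 4 per frame = 52 units
Total = 13 + 52 = 65


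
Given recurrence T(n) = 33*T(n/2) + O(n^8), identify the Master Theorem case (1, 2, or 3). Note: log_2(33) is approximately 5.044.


Master Theorem parameters: a=33, b=2, c=8
log_b(a) = 5.044
Compare b^c with a: 2^8 = 256 > 33, so c > log_b(a).
Comparing c=8 vs log_b(a)=5.044:
8 > 5.044 => Case 3
Result: T(n) = O(n^8)
Master Theorem case = 3


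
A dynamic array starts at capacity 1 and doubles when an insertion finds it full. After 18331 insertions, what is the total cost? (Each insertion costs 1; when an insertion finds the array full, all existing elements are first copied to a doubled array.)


Insertion cost: 18331 (one per element)
Resizes occur just before inserting elements 2, 3, 5, 9, ...
Elements copied at each resize: 1 + 2 + 4 + 8 + 16 + 32 + 64 + 128 + 256 + 512 + 1024 + 2048 + 4096 + 8192 + 16384
Sum of copies = 32767 (geometric series: 2^k - 1)
Total = 18331 + 32767 = 51098


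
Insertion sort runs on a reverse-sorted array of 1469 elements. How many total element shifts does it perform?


Sum of shifts = 1 + 2 + 3 + ... + 1468
= 1469 * 1468 / 2
= 2156492 / 2
= 1078246


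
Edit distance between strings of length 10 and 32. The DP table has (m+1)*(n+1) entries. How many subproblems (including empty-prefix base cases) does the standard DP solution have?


The table includes base cases (empty prefixes).
Rows: (m+1) = 11
Columns: (n+1) = 33
Total = 11 * 33 = 363


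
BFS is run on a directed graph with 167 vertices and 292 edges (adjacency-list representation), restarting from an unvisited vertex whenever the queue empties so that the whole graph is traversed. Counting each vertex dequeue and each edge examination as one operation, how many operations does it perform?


A full BFS traversal dequeues each vertex exactly once and examines each directed edge exactly once.
V = 167 (vertex processing cost)
E = 292 (edge examination cost)
Total operations proportional to V + E = 167 + 292 = 459


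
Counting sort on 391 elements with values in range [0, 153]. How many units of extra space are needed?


Output array size: 391 (to store sorted result)
Count array size: 154 (one slot per possible value, range 0 to 153)
Total extra space = 391 + 154 = 545


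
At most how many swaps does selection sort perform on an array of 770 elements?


Each of the 769 passes places one element in its final position.
Pass 1: swap minimum into position 0
Pass 2: swap minimum of remaining into position 1
...
Pass 769: last two elements, one swap
Maximum swaps = 770 - 1 = 769


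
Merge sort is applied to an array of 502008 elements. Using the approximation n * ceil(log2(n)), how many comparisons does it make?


Merge sort divides the array into halves recursively.
Number of levels = ceil(log2(502008)) = 19
At each level, approximately n = 502008 comparisons are needed for merging.
Total comparisons ~ n * ceil(log2(n)) = 502008 * 19 = 9538152


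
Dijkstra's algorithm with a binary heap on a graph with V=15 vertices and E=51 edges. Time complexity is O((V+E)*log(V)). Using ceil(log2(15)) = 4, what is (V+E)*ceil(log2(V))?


Dijkstra with a binary heap: each vertex is extracted once, each edge may relax once.
Each heap operation costs O(log V).
V + E = 15 + 51 = 66
ceil(log2(15)) = 4 (since 2^3 = 8 < 15 <= 16 = 2^4)
Total heap work = (V+E) * ceil(log2(V)) = 66 * 4 = 264


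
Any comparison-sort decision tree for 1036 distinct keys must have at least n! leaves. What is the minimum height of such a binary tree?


A binary decision tree of height h has at most 2^h leaves and needs at least n! of them, so h >= ceil(log2(n!)).
1036! is far too large to multiply out, so use Stirling's series:
  ln(n!) ~ n ln n - n + (1/2) ln(2 pi n) + 1/(12n)  (error below 1/(360 n^3), negligible here)
  ln(1036) = 6.9431224
  n ln n = 1036 * 6.9431224 = 7193.0748
  (1/2) ln(2 pi * 1036) = (1/2) ln(6509.3800) = 4.3905
  1/(12*1036) = 0.0001
  ln(1036!) ~ 7193.0748 - 1036 + 4.3905 + 0.0001 = 6161.4654
Convert to base 2: log2(1036!) = 6161.4654 / ln 2 = 6161.4654 / 0.69314718 = 8889.1156
ceil(8889.1156) = 8890


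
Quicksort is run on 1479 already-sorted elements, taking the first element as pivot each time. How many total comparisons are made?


Sum of comparisons per partition:
1478 + 1477 + ... + 1 + 0
= 1479 * (1479 - 1) / 2
= 1479 * 1478 / 2
= 1092981


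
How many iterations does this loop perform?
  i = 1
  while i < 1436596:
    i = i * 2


The loop variable doubles each iteration:
i = 1 -> 2 -> 4 -> 8 -> 16 -> 32 -> 64 -> 128 -> 256 -> 512 -> 1024 -> 2048 -> 4096 -> 8192 -> 16384 -> 32768 -> 65536 -> 131072 -> 262144 -> 524288 -> 1048576 -> 2097152 (stop, 2097152 >= 1436596)
Number of doublings = ceil(log2(1436596)) = 21


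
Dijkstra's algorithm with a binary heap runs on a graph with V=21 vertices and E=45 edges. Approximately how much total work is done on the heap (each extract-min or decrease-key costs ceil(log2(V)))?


Dijkstra with a binary heap: each vertex is extracted once, each edge may relax once.
Each heap operation costs O(log V).
V + E = 21 + 45 = 66
ceil(log2(21)) = 5 (since 2^4 = 16 < 21 <= 32 = 2^5)
Total heap work = (V+E) * ceil(log2(V)) = 66 * 5 = 330


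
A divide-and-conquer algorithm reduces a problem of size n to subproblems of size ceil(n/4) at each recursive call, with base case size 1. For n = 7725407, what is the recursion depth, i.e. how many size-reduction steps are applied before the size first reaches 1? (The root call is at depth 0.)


Each step divides the size by 4 (rounding up); after k steps the size is ceil(n/4^k), which equals 1 exactly when 4^k >= n.
So the depth is the smallest k with 4^k >= 7725407, i.e. ceil(log_4(7725407)).
4^11 = 4194304 < 7725407 <= 16777216 = 4^12
Recursion depth = 12


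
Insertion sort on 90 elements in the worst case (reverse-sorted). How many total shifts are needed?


In the worst case (reverse-sorted), each element shifts past all previous:
  Element 1: 1 shifts
  Element 2: 2 shifts
  Element 3: 3 shifts
  Element 4: 4 shifts
  Element 5: 5 shifts
  ...
  Element 89: 89 shifts
Total = 1 + 2 + ... + 89
= 90*(90-1)/2 = 4005


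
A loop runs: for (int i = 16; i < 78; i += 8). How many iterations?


Loop starts at i = 16, increments by 8, stops when i >= 78.
Number of iterations = ceil((78 - 16) / 8)
= ceil(62 / 8)
= 8


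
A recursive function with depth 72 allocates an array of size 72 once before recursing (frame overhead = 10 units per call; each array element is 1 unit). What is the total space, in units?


Array allocation: 72 units (allocated once)
Stack frames: 72 deep * 10 per frame = 720 units
Total = 72 + 720 = 792


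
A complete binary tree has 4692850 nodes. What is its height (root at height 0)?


In a complete binary tree, level k holds nodes 2^k .. 2^(k+1)-1 (1-indexed).
Height = floor(log2(n)) = floor(log2(4692850)) = 22
Check: 2^22 = 4194304 <= 4692850 < 8388608 = 2^23


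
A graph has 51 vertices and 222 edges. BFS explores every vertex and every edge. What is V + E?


A full BFS traversal dequeues each vertex once and examines each edge once.
Vertex visits: 51
Edge visits: 222
V + E = 51 + 222 = 273


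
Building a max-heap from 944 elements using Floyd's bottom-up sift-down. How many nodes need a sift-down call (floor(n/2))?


In a heap of 944 elements (0-indexed array):
  Last element index: 943
  Parent of last element: floor((943 - 1) / 2) = 471
  Internal nodes: indices 0 to 471
  Count = floor(944/2) = 472


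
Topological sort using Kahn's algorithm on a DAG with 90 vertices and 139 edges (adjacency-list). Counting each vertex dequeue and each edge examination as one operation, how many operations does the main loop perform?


Kahn's algorithm:
  1. Compute in-degrees: O(V + E)
  2. Process queue: each vertex dequeued once (O(V))
     each edge examined once (O(E))
Total = V + E = 90 + 139 = 229


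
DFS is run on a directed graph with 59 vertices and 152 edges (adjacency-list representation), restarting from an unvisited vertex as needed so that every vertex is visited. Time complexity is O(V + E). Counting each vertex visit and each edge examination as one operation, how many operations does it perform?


A full DFS traversal processes each vertex exactly once (push/pop on stack).
Each directed edge is examined once.
V = 59, E = 152
V + E = 211


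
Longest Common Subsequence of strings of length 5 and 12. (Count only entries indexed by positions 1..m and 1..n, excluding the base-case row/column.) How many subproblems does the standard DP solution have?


DP table indexed by positions in both strings.
First string: 5 positions
Second string: 12 positions
Total = 5 * 12 = 60


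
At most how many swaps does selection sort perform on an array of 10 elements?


Each of the 9 passes places one element in its final position.
Pass 1: swap minimum into position 0
Pass 2: swap minimum of remaining into position 1
...
Pass 9: last two elements, one swap
Maximum swaps = 10 - 1 = 9


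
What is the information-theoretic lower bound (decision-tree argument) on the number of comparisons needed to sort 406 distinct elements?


A binary decision tree of height h has at most 2^h leaves and needs at least n! of them, so h >= ceil(log2(n!)).
406! is far too large to multiply out, so use Stirling's series:
  ln(n!) ~ n ln n - n + (1/2) ln(2 pi n) + 1/(12n)  (error below 1/(360 n^3), negligible here)
  ln(406) = 6.0063532
  n ln n = 406 * 6.0063532 = 2438.5794
  (1/2) ln(2 pi * 406) = (1/2) ln(2550.9732) = 3.9221
  1/(12*406) = 0.0002
  ln(406!) ~ 2438.5794 - 406 + 3.9221 + 0.0002 = 2036.5017
Convert to base 2: log2(406!) = 2036.5017 / ln 2 = 2036.5017 / 0.69314718 = 2938.0509
ceil(2938.0509) = 2939


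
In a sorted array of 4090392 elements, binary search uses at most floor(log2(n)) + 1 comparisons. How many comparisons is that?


Halving sequence: 4090392 -> 2045196 -> 1022598 -> 511299 -> 255649 -> 127824 -> 63912 -> 31956 -> 15978 -> 7989 -> 3994 -> 1997 -> 998 -> 499 -> 249 -> 124 -> 62 -> 31 -> 15 -> 7 -> 3 -> 1
Number of halvings = 21
Max comparisons = 21 + 1 = 22


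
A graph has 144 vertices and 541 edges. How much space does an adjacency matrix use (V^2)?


Adjacency matrix: V x V grid of entries
Space = V^2 = 144^2 = 144 * 144 = 20736


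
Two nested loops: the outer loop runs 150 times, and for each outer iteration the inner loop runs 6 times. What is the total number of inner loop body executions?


Outer loop: 150 iterations
Inner loop: 6 iterations per outer iteration
Total = 150 * 6 = 900


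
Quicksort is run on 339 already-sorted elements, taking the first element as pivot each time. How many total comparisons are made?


Sum of comparisons per partition:
338 + 337 + ... + 1 + 0
= 339 * (339 - 1) / 2
= 339 * 338 / 2
= 57291


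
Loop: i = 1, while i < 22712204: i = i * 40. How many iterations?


i multiplies by 40 each step:
i = 1 -> 40 -> 1600 -> 64000 -> 2560000 -> 102400000 (stop)
Iterations = ceil(log_40(22712204)) = 5
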